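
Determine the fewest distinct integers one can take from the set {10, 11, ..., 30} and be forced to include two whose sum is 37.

13

Two chosen integers sum to 37 exactly when both halves of some pair {x, 37−x} with 10 ≤ x ≤ 37−x ≤ 27 are chosen — 9 such pairs.
The remaining 3 elements (those with no distinct partner in range) can never complete a 37-sum, so the worst case takes all of them and one from each pair: 3 + 9 = 12.
The 13th integer has to be the second member of some pair, so 12 + 1 = 13.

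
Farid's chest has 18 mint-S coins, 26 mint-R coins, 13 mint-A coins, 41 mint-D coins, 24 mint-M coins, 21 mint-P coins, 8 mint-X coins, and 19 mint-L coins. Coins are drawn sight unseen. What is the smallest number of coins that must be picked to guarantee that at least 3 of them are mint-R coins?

147

In the worst case for collecting mint-R coins, every non-mint-R coin comes out first.
There are 18 + 13 + 41 + 24 + 21 + 8 + 19 = 144 non-mint-R coins altogether.
After those, each further coin must be mint-R, so 144 + 3 = 147 draws guarantee 3 mint-R coins.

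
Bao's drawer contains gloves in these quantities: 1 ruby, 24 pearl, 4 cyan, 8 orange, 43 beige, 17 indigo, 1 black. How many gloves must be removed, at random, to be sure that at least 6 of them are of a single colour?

An adversary could hand out at most 5 gloves per colour (ruby, cyan, black run out sooner): 1 + 5 + 4 + 5 + 5 + 5 + 1 = 26 gloves and still no colour has 6.
By pigeonhole, one more glove lands in a colour already at 5, so 27 draws are enough and 26 are not.

27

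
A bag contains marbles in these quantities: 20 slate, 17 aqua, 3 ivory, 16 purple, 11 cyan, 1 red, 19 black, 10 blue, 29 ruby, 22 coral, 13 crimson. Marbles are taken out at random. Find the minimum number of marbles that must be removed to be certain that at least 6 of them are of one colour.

The 11 colours are the holes; the marbles drawn are the pigeons.
To avoid 6 of any one colour, the worst case takes at most 5 of each colour, or every marble of a colour that has fewer than 5.
That gives 5 + 5 + 3 + 5 + 5 + 1 + 5 + 5 + 5 + 5 + 5 = 49 marbles with no colour reaching 6.
The next marble forces some colour to 6, so 49 + 1 = 50.

50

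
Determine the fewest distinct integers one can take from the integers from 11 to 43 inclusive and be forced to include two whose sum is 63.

Two chosen integers sum to 63 exactly when both halves of some pair {x, 63−x} with 20 ≤ x ≤ 63−x ≤ 43 are chosen — 12 such pairs.
The remaining 9 elements (those with no distinct partner in range) can never complete a 63-sum, so the worst case takes all of them and one from each pair: 9 + 12 = 21.
By the pigeonhole principle, the 22nd integer has to be the second member of some pair, so 21 + 1 = 22.

22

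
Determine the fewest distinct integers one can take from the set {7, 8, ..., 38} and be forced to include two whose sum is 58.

Group the elements by complementary pair {x, 58−x}: {20,38}, {21,37}, {22,36}, …, giving 9 two-element pairs, the single value 29 (it cannot pair with itself since the integers are distinct), and 13 integers whose partner 58−x falls outside [7,38].
Treating each of those 23 groups as a pigeonhole, one can pick one integer per group — 23 integers — with no two summing to 58.
The 24th integer lands in an occupied pair, forcing a sum of 58.

24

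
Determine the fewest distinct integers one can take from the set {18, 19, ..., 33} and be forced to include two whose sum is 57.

Group the elements by complementary pair {x, 57−x}: {24,33}, {25,32}, {26,31}, …, giving 5 two-element pairs and 6 integers whose partner 57−x falls outside [18,33].
Treating each of those 11 groups as a pigeonhole, one can pick one integer per group — 11 integers — with no two summing to 57.
The 12th integer lands in an occupied pair, forcing a sum of 57.

12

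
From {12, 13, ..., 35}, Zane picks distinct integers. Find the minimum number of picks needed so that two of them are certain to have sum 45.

Two chosen integers sum to 45 exactly when both halves of some pair {x, 45−x} with 12 ≤ x ≤ 45−x ≤ 33 are chosen — 11 such pairs.
The remaining 2 elements (those with no distinct partner in range) can never complete a 45-sum, so the worst case takes all of them and one from each pair: 2 + 11 = 13.
By the pigeonhole principle, the 14th integer has to be the second member of some pair, so 13 + 1 = 14.

14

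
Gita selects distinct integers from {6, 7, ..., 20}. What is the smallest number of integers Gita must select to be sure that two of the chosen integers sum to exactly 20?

Group the elements by complementary pair {x, 20−x}: {6,14}, {7,13}, {8,12}, …, giving 4 two-element pairs, the single value 10 (it cannot pair with itself since the integers are distinct), and 6 integers whose partner 20−x falls outside [6,20].
Treating each of those 11 groups as a pigeonhole, one can pick one integer per group — 11 integers — with no two summing to 20.
The 12th integer lands in an occupied pair, forcing a sum of 20.

12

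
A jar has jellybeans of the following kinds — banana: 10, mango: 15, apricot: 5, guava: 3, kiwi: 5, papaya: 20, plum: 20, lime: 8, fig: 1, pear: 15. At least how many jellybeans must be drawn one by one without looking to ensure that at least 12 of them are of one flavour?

77

Put each drawn jellybean into a box by flavour. The largest draw with every box below 12 takes min(count, 11) from each flavour; flavours with fewer than 11 contribute all they have.
Σ min(cᵢ, 11) = 10 + 11 + 5 + 3 + 5 + 11 + 11 + 8 + 1 + 11 = 76.
Draw number 76 + 1 = 77 must push one box to 12.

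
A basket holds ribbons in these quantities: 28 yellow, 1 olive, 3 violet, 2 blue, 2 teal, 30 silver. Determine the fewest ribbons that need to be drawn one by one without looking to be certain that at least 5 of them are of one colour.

17

By the pigeonhole principle, put each drawn ribbon into a box by colour. The largest draw with every box below 5 takes min(count, 4) from each colour; colours with fewer than 4 contribute all they have.
Σ min(cᵢ, 4) = 4 + 1 + 3 + 2 + 2 + 4 = 16.
Draw number 16 + 1 = 17 must push one box to 5.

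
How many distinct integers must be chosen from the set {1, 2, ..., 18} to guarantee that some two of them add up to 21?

11

Group the elements by complementary pair {x, 21−x}: {3,18}, {4,17}, {5,16}, …, giving 8 two-element pairs and 2 integers whose partner 21−x falls outside [1,18].
Treating each of those 10 groups as a pigeonhole, one can pick one integer per group — 10 integers — with no two summing to 21.
The 11th integer lands in an occupied pair, forcing a sum of 21.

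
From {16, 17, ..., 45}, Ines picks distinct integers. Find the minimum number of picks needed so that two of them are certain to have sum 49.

22

Two chosen integers sum to 49 exactly when both halves of some pair {x, 49−x} with 16 ≤ x ≤ 49−x ≤ 33 are chosen — 9 such pairs.
The remaining 12 elements (those with no distinct partner in range) can never complete a 49-sum, so the worst case takes all of them and one from each pair: 12 + 9 = 21.
The 22nd integer has to be the second member of some pair, so 21 + 1 = 22.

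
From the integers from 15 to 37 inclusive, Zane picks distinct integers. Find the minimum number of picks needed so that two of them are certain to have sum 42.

Group the elements by complementary pair {x, 42−x}: {15,27}, {16,26}, {17,25}, …, giving 6 two-element pairs, the single value 21 (it cannot pair with itself since the integers are distinct), and 10 integers whose partner 42−x falls outside [15,37].
By the pigeonhole principle, treating each of those 17 groups as a pigeonhole, one can pick one integer per group — 17 integers — with no two summing to 42.
The 18th integer lands in an occupied pair, forcing a sum of 42.

18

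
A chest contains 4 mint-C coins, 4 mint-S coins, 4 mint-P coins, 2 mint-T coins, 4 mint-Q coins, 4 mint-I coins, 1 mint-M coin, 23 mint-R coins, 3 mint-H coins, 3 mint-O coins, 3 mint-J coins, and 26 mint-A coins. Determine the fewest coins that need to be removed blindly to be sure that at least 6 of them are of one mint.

Pigeonhole: the 12 mints are the holes; the coins drawn are the pigeons.
To avoid 6 of any one mint, the worst case takes at most 5 of each mint, or every coin of a mint that has fewer than 5.
That gives 4 + 4 + 4 + 2 + 4 + 4 + 1 + 5 + 3 + 3 + 3 + 5 = 42 coins with no mint reaching 6.
The next coin forces some mint to 6, so 42 + 1 = 43.

43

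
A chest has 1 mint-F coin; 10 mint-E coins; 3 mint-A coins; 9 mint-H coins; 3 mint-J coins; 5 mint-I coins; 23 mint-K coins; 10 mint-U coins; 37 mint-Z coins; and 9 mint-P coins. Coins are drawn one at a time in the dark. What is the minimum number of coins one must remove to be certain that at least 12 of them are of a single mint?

73

Pigeonhole: the 10 mints are the holes; the coins drawn are the pigeons.
To avoid 12 of any one mint, the worst case takes at most 11 of each mint, or every coin of a mint that has fewer than 11.
That gives 1 + 10 + 3 + 9 + 3 + 5 + 11 + 10 + 11 + 9 = 72 coins with no mint reaching 12.
The next coin forces some mint to 12, so 72 + 1 = 73.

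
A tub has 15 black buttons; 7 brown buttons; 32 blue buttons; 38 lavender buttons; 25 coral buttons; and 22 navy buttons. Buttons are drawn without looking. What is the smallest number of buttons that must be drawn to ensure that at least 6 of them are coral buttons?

In the worst case for collecting coral buttons, every non-coral button comes out first.
There are 15 + 7 + 32 + 38 + 22 = 114 non-coral buttons altogether.
After those, each further button must be coral, so 114 + 6 = 120 draws guarantee 6 coral buttons.

120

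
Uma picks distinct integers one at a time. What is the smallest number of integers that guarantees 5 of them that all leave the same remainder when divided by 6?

The 6 residue classes mod 6 are the pigeonholes.
With 24 integers one could put 4 in each residue class and have no class reach 5.
The 25th integer pushes some class to 5, so 6·4 + 1 = 25.

25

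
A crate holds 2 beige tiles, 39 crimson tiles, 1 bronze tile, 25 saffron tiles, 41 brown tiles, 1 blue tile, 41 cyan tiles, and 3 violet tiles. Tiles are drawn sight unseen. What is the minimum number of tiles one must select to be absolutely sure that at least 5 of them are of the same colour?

24

By the pigeonhole principle, the 8 colours are the holes; the tiles drawn are the pigeons.
To avoid 5 of any one colour, the worst case takes at most 4 of each colour, or every tile of a colour that has fewer than 4.
That gives 2 + 4 + 1 + 4 + 4 + 1 + 4 + 3 = 23 tiles with no colour reaching 5.
The next tile forces some colour to 5, so 23 + 1 = 24.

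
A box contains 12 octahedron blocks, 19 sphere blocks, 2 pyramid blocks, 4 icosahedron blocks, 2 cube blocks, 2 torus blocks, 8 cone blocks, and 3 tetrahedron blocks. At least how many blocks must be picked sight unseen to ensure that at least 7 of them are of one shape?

Put each drawn block into a box by shape. The largest draw with every box below 7 takes min(count, 6) from each shape; shapes with fewer than 6 contribute all they have.
Σ min(cᵢ, 6) = 6 + 6 + 2 + 4 + 2 + 2 + 6 + 3 = 31.
Draw number 31 + 1 = 32 must push one box to 7.

32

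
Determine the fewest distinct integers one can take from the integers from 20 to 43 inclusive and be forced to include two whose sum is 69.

Two chosen integers sum to 69 exactly when both halves of some pair {x, 69−x} with 26 ≤ x ≤ 69−x ≤ 43 are chosen — 9 such pairs.
The remaining 6 elements (those with no distinct partner in range) can never complete a 69-sum, so the worst case takes all of them and one from each pair: 6 + 9 = 15.
By pigeonhole, the 16th integer has to be the second member of some pair, so 15 + 1 = 16.

16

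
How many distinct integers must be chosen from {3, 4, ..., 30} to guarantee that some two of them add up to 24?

20

Two chosen integers sum to 24 exactly when both halves of some pair {x, 24−x} with 3 ≤ x ≤ 24−x ≤ 21 are chosen — 9 such pairs.
The remaining 10 elements (those with no distinct partner in range) can never complete a 24-sum, so the worst case takes all of them and one from each pair: 10 + 9 = 19.
By pigeonhole, the 20th integer has to be the second member of some pair, so 19 + 1 = 20.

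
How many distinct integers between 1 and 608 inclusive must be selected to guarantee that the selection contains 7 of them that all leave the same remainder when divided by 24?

By pigeonhole, the 24 residue classes mod 24 are the pigeonholes.
With 144 integers one could put 6 in each residue class and have no class reach 7.
The 145th integer pushes some class to 7, so 24·6 + 1 = 145.

145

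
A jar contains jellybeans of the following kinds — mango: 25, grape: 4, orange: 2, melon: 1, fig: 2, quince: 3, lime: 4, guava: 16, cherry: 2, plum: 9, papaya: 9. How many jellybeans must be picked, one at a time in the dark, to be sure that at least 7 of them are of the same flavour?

43

An adversary could hand out at most 6 jellybeans per flavour (7 flavours run out sooner): 6 + 4 + 2 + 1 + 2 + 3 + 4 + 6 + 2 + 6 + 6 = 42 jellybeans and still no flavour has 7.
Pigeonhole: one more jellybean lands in a flavour already at 6, so 43 draws are enough and 42 are not.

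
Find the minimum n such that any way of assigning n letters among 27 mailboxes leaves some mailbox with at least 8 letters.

190

With 189 letters one could put exactly 7 in each of the 27 mailboxes, and no mailbox would reach 8.
One more letter must land in a mailbox that already has 7, giving it 8.
So 27 × 7 + 1 = 190 letters are required.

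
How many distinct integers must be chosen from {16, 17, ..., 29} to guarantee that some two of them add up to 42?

Two chosen integers sum to 42 exactly when both halves of some pair {x, 42−x} with 16 ≤ x ≤ 42−x ≤ 26 are chosen — 5 such pairs.
The remaining 4 elements (those with no distinct partner in range) can never complete a 42-sum, so the worst case takes all of them and one from each pair: 4 + 5 = 9.
By the pigeonhole principle, the 10th integer has to be the second member of some pair, so 9 + 1 = 10.

10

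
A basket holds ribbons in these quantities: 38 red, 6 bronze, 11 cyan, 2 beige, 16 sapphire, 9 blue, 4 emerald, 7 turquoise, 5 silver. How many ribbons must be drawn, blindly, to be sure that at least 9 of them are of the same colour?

57

The 9 colours are the holes; the ribbons drawn are the pigeons.
To avoid 9 of any one colour, the worst case takes at most 8 of each colour, or every ribbon of a colour that has fewer than 8.
That gives 8 + 6 + 8 + 2 + 8 + 8 + 4 + 7 + 5 = 56 ribbons with no colour reaching 9.
The next ribbon forces some colour to 9, so 56 + 1 = 57.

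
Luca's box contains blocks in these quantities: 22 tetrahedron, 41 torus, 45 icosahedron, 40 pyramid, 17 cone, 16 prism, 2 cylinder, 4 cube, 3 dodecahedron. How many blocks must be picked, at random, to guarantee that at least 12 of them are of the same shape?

76

An adversary could hand out at most 11 blocks per shape (cylinder, cube, dodecahedron run out sooner): 11 + 11 + 11 + 11 + 11 + 11 + 2 + 4 + 3 = 75 blocks and still no shape has 12.
Pigeonhole: one more block lands in a shape already at 11, so 76 draws are enough and 75 are not.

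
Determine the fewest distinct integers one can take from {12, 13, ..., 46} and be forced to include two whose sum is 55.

Two chosen integers sum to 55 exactly when both halves of some pair {x, 55−x} with 12 ≤ x ≤ 55−x ≤ 43 are chosen — 16 such pairs.
The remaining 3 elements (those with no distinct partner in range) can never complete a 55-sum, so the worst case takes all of them and one from each pair: 3 + 16 = 19.
By pigeonhole, the 20th integer has to be the second member of some pair, so 19 + 1 = 20.

20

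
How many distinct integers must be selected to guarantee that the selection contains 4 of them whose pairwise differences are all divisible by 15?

46

Integers whose pairwise differences are multiples of 15 are exactly those sharing a remainder mod 15. By the pigeonhole principle, the 15 residue classes mod 15 are the pigeonholes.
With 45 integers one could put 3 in each residue class and have no class reach 4.
The 46th integer pushes some class to 4, so 15·3 + 1 = 46.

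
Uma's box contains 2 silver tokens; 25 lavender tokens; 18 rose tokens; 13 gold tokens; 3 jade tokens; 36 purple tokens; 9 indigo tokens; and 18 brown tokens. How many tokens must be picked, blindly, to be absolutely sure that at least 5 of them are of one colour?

30

Put each drawn token into a box by colour. The largest draw with every box below 5 takes min(count, 4) from each colour; colours with fewer than 4 contribute all they have.
Σ min(cᵢ, 4) = 2 + 4 + 4 + 4 + 3 + 4 + 4 + 4 = 29.
Draw number 29 + 1 = 30 must push one box to 5.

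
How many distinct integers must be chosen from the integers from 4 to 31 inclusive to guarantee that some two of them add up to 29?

18

Two chosen integers sum to 29 exactly when both halves of some pair {x, 29−x} with 4 ≤ x ≤ 29−x ≤ 25 are chosen — 11 such pairs.
The remaining 6 elements (those with no distinct partner in range) can never complete a 29-sum, so the worst case takes all of them and one from each pair: 6 + 11 = 17.
Pigeonhole: the 18th integer has to be the second member of some pair, so 17 + 1 = 18.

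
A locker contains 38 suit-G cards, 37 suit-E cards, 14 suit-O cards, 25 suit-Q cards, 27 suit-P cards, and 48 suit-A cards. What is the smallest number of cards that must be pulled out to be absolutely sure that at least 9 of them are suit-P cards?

171

In the worst case for collecting suit-P cards, every non-suit-P card comes out first.
There are 38 + 37 + 14 + 25 + 48 = 162 non-suit-P cards altogether.
After those, each further card must be suit-P, so 162 + 9 = 171 draws guarantee 9 suit-P cards.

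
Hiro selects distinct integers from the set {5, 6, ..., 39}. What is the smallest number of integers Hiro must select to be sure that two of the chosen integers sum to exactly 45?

19

A set avoiding the sum 45 can contain at most one of each pair {x, 45−x}, plus the 1 element whose complement lies outside the range.
The integers 5, …, 22 (18 of them) are such a set: any two sum to at least 5+6 = 11 and at most 21+22 = 43 < 45.
By the pigeonhole principle, any 19th integer completes one of the 17 pairs, so 19 choices force a sum of 45.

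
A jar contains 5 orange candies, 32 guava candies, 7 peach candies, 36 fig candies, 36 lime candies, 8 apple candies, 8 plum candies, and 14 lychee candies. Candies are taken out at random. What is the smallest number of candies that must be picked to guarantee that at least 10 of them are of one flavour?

65

Pigeonhole: put each drawn candy into a box by flavour. The largest draw with every box below 10 takes min(count, 9) from each flavour; flavours with fewer than 9 contribute all they have.
Σ min(cᵢ, 9) = 5 + 9 + 7 + 9 + 9 + 8 + 8 + 9 = 64.
Draw number 64 + 1 = 65 must push one box to 10.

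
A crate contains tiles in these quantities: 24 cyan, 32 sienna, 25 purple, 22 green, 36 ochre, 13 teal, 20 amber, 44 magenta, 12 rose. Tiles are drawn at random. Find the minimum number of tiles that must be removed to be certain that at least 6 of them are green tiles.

In the worst case for collecting green tiles, every non-green tile comes out first.
There are 24 + 32 + 25 + 36 + 13 + 20 + 44 + 12 = 206 non-green tiles altogether.
After those, each further tile must be green, so 206 + 6 = 212 draws guarantee 6 green tiles.

212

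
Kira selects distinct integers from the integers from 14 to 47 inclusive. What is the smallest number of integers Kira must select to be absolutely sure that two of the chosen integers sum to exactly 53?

A set avoiding the sum 53 can contain at most one of each pair {x, 53−x}, plus the 8 elements whose complement lies outside the range.
The integers 27, …, 47 (21 of them) are such a set: any two sum to at least 27+28 = 55 > 53.
Any 22nd integer completes one of the 13 pairs, so 22 choices force a sum of 53.

22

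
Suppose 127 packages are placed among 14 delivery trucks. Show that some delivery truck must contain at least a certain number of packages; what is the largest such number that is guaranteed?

The 14 delivery trucks are the holes and the 127 packages are the pigeons.
If every delivery truck held at most 9 packages, the total would be at most 14 × 9 = 126, which is less than 127.
So some delivery truck holds at least ⌈127/14⌉ = 10 packages.

10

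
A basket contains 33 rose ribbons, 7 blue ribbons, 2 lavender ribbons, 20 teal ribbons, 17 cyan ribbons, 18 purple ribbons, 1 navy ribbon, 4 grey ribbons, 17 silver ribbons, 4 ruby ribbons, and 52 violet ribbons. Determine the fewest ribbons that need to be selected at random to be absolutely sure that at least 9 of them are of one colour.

67

Put each drawn ribbon into a box by colour. The largest draw with every box below 9 takes min(count, 8) from each colour; colours with fewer than 8 contribute all they have.
Σ min(cᵢ, 8) = 8 + 7 + 2 + 8 + 8 + 8 + 1 + 4 + 8 + 4 + 8 = 66.
Draw number 66 + 1 = 67 must push one box to 9.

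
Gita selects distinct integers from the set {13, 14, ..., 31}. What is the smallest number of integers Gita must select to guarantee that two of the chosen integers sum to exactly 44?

A set avoiding the sum 44 can contain at most one of each pair {x, 44−x}, plus the 1 element equal to its own complement.
The integers 22, …, 31 (10 of them) are such a set: any two sum to at least 22+23 = 45 > 44.
Any 11th integer completes one of the 9 pairs, so 11 choices force a sum of 44.

11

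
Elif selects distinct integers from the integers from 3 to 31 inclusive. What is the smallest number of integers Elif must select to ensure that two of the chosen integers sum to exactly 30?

18

Two chosen integers sum to 30 exactly when both halves of some pair {x, 30−x} with 3 ≤ x ≤ 30−x ≤ 27 are chosen — 12 such pairs.
The remaining 5 elements (those with no distinct partner in range) can never complete a 30-sum, so the worst case takes all of them and one from each pair: 5 + 12 = 17.
Pigeonhole: the 18th integer has to be the second member of some pair, so 17 + 1 = 18.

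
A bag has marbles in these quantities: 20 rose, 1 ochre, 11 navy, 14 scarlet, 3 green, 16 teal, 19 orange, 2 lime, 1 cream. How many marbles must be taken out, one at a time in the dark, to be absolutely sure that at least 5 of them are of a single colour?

28

An adversary could hand out at most 4 marbles per colour (4 colours run out sooner): 4 + 1 + 4 + 4 + 3 + 4 + 4 + 2 + 1 = 27 marbles and still no colour has 5.
Pigeonhole: one more marble lands in a colour already at 4, so 28 draws are enough and 27 are not.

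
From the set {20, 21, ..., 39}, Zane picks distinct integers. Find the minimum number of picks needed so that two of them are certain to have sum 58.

12

A set avoiding the sum 58 can contain at most one of each pair {x, 58−x}, plus the 2 elements whose complement lies outside the range or equal to its own complement.
The integers 29, …, 39 (11 of them) are such a set: any two sum to at least 29+30 = 59 > 58.
Any 12th integer completes one of the 9 pairs, so 12 choices force a sum of 58.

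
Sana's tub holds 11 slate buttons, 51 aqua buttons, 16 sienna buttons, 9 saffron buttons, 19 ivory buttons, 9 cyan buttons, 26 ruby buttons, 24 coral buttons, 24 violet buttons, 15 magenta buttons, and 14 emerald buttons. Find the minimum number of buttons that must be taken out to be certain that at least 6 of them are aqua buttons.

In the worst case for collecting aqua buttons, every non-aqua button comes out first.
There are 11 + 16 + 9 + 19 + 9 + 26 + 24 + 24 + 15 + 14 = 167 non-aqua buttons altogether.
After those, each further button must be aqua, so 167 + 6 = 173 draws guarantee 6 aqua buttons.

173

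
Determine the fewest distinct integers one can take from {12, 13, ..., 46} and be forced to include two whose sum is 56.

A set avoiding the sum 56 can contain at most one of each pair {x, 56−x}, plus the 3 elements whose complement lies outside the range or equal to its own complement.
The integers 28, …, 46 (19 of them) are such a set: any two sum to at least 28+29 = 57 > 56.
By the pigeonhole principle, any 20th integer completes one of the 16 pairs, so 20 choices force a sum of 56.

20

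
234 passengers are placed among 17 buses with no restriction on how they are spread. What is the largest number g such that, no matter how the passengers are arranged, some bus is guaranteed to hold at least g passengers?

14

The 17 buses are the holes and the 234 passengers are the pigeons.
If every bus held at most 13 passengers, the total would be at most 17 × 13 = 221, which is less than 234.
So some bus holds at least ⌈234/17⌉ = 14 passengers.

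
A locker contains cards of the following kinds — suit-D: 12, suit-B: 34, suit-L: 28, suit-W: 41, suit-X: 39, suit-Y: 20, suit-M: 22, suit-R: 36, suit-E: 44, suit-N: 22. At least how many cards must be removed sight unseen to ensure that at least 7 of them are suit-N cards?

283

In the worst case for collecting suit-N cards, every non-suit-N card comes out first.
There are 12 + 34 + 28 + 41 + 39 + 20 + 22 + 36 + 44 = 276 non-suit-N cards altogether.
After those, each further card must be suit-N, so 276 + 7 = 283 draws guarantee 7 suit-N cards.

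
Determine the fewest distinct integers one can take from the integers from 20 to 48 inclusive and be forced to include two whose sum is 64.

18

A set avoiding the sum 64 can contain at most one of each pair {x, 64−x}, plus the 5 elements whose complement lies outside the range or equal to its own complement.
The integers 32, …, 48 (17 of them) are such a set: any two sum to at least 32+33 = 65 > 64.
By pigeonhole, any 18th integer completes one of the 12 pairs, so 18 choices force a sum of 64.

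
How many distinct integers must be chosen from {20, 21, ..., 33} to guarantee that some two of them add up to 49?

A set avoiding the sum 49 can contain at most one of each pair {x, 49−x}, plus the 4 elements whose complement lies outside the range.
The integers 25, …, 33 (9 of them) are such a set: any two sum to at least 25+26 = 51 > 49.
Any 10th integer completes one of the 5 pairs, so 10 choices force a sum of 49.

10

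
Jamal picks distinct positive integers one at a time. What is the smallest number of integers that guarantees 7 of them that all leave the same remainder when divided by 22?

By pigeonhole, the 22 residue classes mod 22 are the pigeonholes.
With 132 integers one could put 6 in each residue class and have no class reach 7.
The 133rd integer pushes some class to 7, so 22·6 + 1 = 133.

133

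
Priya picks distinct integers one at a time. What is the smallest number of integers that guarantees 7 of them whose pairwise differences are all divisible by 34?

Integers whose pairwise differences are multiples of 34 are exactly those sharing a remainder mod 34. By the pigeonhole principle, the 34 residue classes mod 34 are the pigeonholes.
With 204 integers one could put 6 in each residue class and have no class reach 7.
The 205th integer pushes some class to 7, so 34·6 + 1 = 205.

205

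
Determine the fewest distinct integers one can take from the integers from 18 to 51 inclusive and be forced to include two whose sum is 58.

24

A set avoiding the sum 58 can contain at most one of each pair {x, 58−x}, plus the 12 elements whose complement lies outside the range or equal to its own complement.
The integers 29, …, 51 (23 of them) are such a set: any two sum to at least 29+30 = 59 > 58.
Any 24th integer completes one of the 11 pairs, so 24 choices force a sum of 58.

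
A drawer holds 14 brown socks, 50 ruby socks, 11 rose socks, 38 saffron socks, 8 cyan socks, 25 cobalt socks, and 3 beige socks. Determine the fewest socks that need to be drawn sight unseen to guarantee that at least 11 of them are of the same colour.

62

The 7 colours are the holes; the socks drawn are the pigeons.
To avoid 11 of any one colour, the worst case takes at most 10 of each colour, or every sock of a colour that has fewer than 10.
That gives 10 + 10 + 10 + 10 + 8 + 10 + 3 = 61 socks with no colour reaching 11.
The next sock forces some colour to 11, so 61 + 1 = 62.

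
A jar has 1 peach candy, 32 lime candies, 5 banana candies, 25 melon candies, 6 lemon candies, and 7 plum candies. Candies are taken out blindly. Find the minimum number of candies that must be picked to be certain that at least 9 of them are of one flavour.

Pigeonhole: the 6 flavours are the holes; the candies drawn are the pigeons.
To avoid 9 of any one flavour, the worst case takes at most 8 of each flavour, or every candy of a flavour that has fewer than 8.
That gives 1 + 8 + 5 + 8 + 6 + 7 = 35 candies with no flavour reaching 9.
The next candy forces some flavour to 9, so 35 + 1 = 36.

36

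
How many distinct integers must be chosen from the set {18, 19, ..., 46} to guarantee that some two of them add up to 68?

A set avoiding the sum 68 can contain at most one of each pair {x, 68−x}, plus the 5 elements whose complement lies outside the range or equal to its own complement.
The integers 18, …, 34 (17 of them) are such a set: any two sum to at least 18+19 = 37 and at most 33+34 = 67 < 68.
By the pigeonhole principle, any 18th integer completes one of the 12 pairs, so 18 choices force a sum of 68.

18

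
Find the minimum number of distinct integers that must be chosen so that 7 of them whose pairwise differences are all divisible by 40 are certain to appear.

Integers whose pairwise differences are multiples of 40 are exactly those sharing a remainder mod 40. Pigeonhole: the 40 residue classes mod 40 are the pigeonholes.
With 240 integers one could put 6 in each residue class and have no class reach 7.
The 241st integer pushes some class to 7, so 40·6 + 1 = 241.

241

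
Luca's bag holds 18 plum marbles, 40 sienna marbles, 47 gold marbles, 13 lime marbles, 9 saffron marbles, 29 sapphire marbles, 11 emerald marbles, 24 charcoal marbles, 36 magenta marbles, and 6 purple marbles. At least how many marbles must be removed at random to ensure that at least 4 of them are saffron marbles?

228

In the worst case for collecting saffron marbles, every non-saffron marble comes out first.
There are 18 + 40 + 47 + 13 + 29 + 11 + 24 + 36 + 6 = 224 non-saffron marbles altogether.
After those, each further marble must be saffron, so 224 + 4 = 228 draws guarantee 4 saffron marbles.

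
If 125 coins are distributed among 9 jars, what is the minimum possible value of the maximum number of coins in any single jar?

14

Pigeonhole: the 9 jars are the holes and the 125 coins are the pigeons.
If every jar held at most 13 coins, the total would be at most 9 × 13 = 117, which is less than 125.
So some jar holds at least ⌈125/9⌉ = 14 coins.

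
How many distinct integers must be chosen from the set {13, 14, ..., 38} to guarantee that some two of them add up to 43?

18

Two chosen integers sum to 43 exactly when both halves of some pair {x, 43−x} with 13 ≤ x ≤ 43−x ≤ 30 are chosen — 9 such pairs.
The remaining 8 elements (those with no distinct partner in range) can never complete a 43-sum, so the worst case takes all of them and one from each pair: 8 + 9 = 17.
By the pigeonhole principle, the 18th integer has to be the second member of some pair, so 17 + 1 = 18.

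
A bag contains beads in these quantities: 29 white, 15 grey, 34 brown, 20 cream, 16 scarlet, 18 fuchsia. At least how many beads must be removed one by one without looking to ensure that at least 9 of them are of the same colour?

By the pigeonhole principle, the 6 colours are the holes; the beads drawn are the pigeons.
To avoid 9 of any one colour, the worst case takes at most 8 of each colour.
That gives 8 + 8 + 8 + 8 + 8 + 8 = 48 beads with no colour reaching 9.
The next bead forces some colour to 9, so 48 + 1 = 49.

49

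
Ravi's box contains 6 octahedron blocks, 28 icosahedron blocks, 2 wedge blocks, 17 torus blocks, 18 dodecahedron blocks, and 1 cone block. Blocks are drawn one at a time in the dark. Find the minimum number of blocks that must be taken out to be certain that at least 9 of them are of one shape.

34

An adversary could hand out at most 8 blocks per shape (octahedron, wedge, cone run out sooner): 6 + 8 + 2 + 8 + 8 + 1 = 33 blocks and still no shape has 9.
One more block lands in a shape already at 8, so 34 draws are enough and 33 are not.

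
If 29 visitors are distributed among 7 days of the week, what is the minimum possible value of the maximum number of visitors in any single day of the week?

5

Pigeonhole: the 7 days of the week are the holes and the 29 visitors are the pigeons.
If every day of the week held at most 4 visitors, the total would be at most 7 × 4 = 28, which is less than 29.
So some day of the week holds at least ⌈29/7⌉ = 5 visitors.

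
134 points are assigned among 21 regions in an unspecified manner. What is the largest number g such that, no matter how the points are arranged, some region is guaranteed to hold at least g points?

The 21 regions are the holes and the 134 points are the pigeons.
If every region held at most 6 points, the total would be at most 21 × 6 = 126, which is less than 134.
So some region holds at least ⌈134/21⌉ = 7 points.

7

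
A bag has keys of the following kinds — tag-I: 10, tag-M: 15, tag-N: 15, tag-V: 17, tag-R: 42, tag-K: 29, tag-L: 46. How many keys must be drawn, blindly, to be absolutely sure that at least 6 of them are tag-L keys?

In the worst case for collecting tag-L keys, every non-tag-L key comes out first.
There are 10 + 15 + 15 + 17 + 42 + 29 = 128 non-tag-L keys altogether.
After those, each further key must be tag-L, so 128 + 6 = 134 draws guarantee 6 tag-L keys.

134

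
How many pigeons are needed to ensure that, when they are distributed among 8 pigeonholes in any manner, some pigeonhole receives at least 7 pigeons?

With 48 pigeons one could put exactly 6 in each of the 8 pigeonholes, and no pigeonhole would reach 7.
By the pigeonhole principle, one more pigeon must land in a pigeonhole that already has 6, giving it 7.
So 8 × 6 + 1 = 49 pigeons are required.

49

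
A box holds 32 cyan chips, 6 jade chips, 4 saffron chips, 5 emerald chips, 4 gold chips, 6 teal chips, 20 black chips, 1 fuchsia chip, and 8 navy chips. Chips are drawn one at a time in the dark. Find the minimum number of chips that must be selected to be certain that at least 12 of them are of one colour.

An adversary could hand out at most 11 chips per colour (7 colours run out sooner): 11 + 6 + 4 + 5 + 4 + 6 + 11 + 1 + 8 = 56 chips and still no colour has 12.
One more chip lands in a colour already at 11, so 57 draws are enough and 56 are not.

57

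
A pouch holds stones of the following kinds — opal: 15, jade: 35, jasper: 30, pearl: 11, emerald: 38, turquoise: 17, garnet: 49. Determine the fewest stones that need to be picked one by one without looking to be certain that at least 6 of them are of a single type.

36

By pigeonhole, put each drawn stone into a box by type. The largest draw with every box below 6 takes min(count, 5) from each type.
Σ min(cᵢ, 5) = 5 + 5 + 5 + 5 + 5 + 5 + 5 = 35.
Draw number 35 + 1 = 36 must push one box to 6.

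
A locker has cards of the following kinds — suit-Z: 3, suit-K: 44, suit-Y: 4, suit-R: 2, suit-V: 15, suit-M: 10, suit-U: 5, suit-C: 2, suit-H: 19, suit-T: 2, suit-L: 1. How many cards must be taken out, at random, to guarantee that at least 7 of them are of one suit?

44

Put each drawn card into a box by suit. The largest draw with every box below 7 takes min(count, 6) from each suit; suits with fewer than 6 contribute all they have.
Σ min(cᵢ, 6) = 3 + 6 + 4 + 2 + 6 + 6 + 5 + 2 + 6 + 2 + 1 = 43.
Draw number 43 + 1 = 44 must push one box to 7.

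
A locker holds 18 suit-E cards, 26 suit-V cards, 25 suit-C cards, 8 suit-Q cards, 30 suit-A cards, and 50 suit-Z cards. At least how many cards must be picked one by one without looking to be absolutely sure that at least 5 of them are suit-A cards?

132

In the worst case for collecting suit-A cards, every non-suit-A card comes out first.
There are 18 + 26 + 25 + 8 + 50 = 127 non-suit-A cards altogether.
After those, each further card must be suit-A, so 127 + 5 = 132 draws guarantee 5 suit-A cards.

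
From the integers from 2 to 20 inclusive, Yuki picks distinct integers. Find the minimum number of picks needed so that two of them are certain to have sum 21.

A set avoiding the sum 21 can contain at most one of each pair {x, 21−x}, plus the 1 element whose complement lies outside the range.
The integers 11, …, 20 (10 of them) are such a set: any two sum to at least 11+12 = 23 > 21.
Pigeonhole: any 11th integer completes one of the 9 pairs, so 11 choices force a sum of 21.

11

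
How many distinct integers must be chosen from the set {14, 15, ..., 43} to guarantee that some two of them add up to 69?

Two chosen integers sum to 69 exactly when both halves of some pair {x, 69−x} with 26 ≤ x ≤ 69−x ≤ 43 are chosen — 9 such pairs.
The remaining 12 elements (those with no distinct partner in range) can never complete a 69-sum, so the worst case takes all of them and one from each pair: 12 + 9 = 21.
Pigeonhole: the 22nd integer has to be the second member of some pair, so 21 + 1 = 22.

22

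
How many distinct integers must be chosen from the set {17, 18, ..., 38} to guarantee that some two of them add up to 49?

15

Group the elements by complementary pair {x, 49−x}: {17,32}, {18,31}, {19,30}, …, giving 8 two-element pairs and 6 integers whose partner 49−x falls outside [17,38].
Treating each of those 14 groups as a pigeonhole, one can pick one integer per group — 14 integers — with no two summing to 49.
The 15th integer lands in an occupied pair, forcing a sum of 49.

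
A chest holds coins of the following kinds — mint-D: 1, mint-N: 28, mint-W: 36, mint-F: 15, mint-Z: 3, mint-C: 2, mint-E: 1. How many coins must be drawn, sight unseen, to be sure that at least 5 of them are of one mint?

Put each drawn coin into a box by mint. The largest draw with every box below 5 takes min(count, 4) from each mint; mints with fewer than 4 contribute all they have.
Σ min(cᵢ, 4) = 1 + 4 + 4 + 4 + 3 + 2 + 1 = 19.
Draw number 19 + 1 = 20 must push one box to 5.

20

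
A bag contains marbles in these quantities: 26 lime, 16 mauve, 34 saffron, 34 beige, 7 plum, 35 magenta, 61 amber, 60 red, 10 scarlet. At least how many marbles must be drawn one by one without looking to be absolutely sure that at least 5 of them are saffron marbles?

254

In the worst case for collecting saffron marbles, every non-saffron marble comes out first.
There are 26 + 16 + 34 + 7 + 35 + 61 + 60 + 10 = 249 non-saffron marbles altogether.
After those, each further marble must be saffron, so 249 + 5 = 254 draws guarantee 5 saffron marbles.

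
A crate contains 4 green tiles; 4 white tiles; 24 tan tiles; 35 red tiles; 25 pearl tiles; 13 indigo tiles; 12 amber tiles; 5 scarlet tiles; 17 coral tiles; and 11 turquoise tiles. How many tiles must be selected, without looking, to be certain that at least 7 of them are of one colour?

Put each drawn tile into a box by colour. The largest draw with every box below 7 takes min(count, 6) from each colour; colours with fewer than 6 contribute all they have.
Σ min(cᵢ, 6) = 4 + 4 + 6 + 6 + 6 + 6 + 6 + 5 + 6 + 6 = 55.
Draw number 55 + 1 = 56 must push one box to 7.

56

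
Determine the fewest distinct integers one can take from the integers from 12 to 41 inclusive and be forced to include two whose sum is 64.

22

Group the elements by complementary pair {x, 64−x}: {23,41}, {24,40}, {25,39}, …, giving 9 two-element pairs, the single value 32 (it cannot pair with itself since the integers are distinct), and 11 integers whose partner 64−x falls outside [12,41].
Treating each of those 21 groups as a pigeonhole, one can pick one integer per group — 21 integers — with no two summing to 64.
The 22nd integer lands in an occupied pair, forcing a sum of 64.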